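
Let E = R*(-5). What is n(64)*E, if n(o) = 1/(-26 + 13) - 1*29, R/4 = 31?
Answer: 234360/13 ≈ 18028.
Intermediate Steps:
R = 124 (R = 4*31 = 124)
E = -620 (E = 124*(-5) = -620)
n(o) = -378/13 (n(o) = 1/(-13) - 29 = -1/13 - 29 = -378/13)
n(64)*E = -378/13*(-620) = 234360/13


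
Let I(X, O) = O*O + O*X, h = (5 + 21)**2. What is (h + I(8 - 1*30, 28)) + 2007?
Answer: 2851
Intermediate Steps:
h = 676 (h = 26**2 = 676)
I(X, O) = O**2 + O*X
(h + I(8 - 1*30, 28)) + 2007 = (676 + 28*(28 + (8 - 1*30))) + 2007 = (676 + 28*(28 + (8 - 30))) + 2007 = (676 + 28*(28 - 22)) + 2007 = (676 + 28*6) + 2007 = (676 + 168) + 2007 = 844 + 2007 = 2851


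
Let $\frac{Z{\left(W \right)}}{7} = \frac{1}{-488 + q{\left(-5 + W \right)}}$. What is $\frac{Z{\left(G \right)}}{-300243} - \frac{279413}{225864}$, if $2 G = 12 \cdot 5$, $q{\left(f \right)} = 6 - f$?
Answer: $- \frac{4725904408885}{3820193452296} \approx -1.2371$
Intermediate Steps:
$G = 30$ ($G = \frac{12 \cdot 5}{2} = \frac{1}{2} \cdot 60 = 30$)
$Z{\left(W \right)} = \frac{7}{-477 - W}$ ($Z{\left(W \right)} = \frac{7}{-488 - \left(-11 + W\right)} = \frac{7}{-477 - W}$)
$\frac{Z{\left(G \right)}}{-300243} - \frac{279413}{225864} = \frac{\left(-7\right) \frac{1}{477 + 30}}{-300243} - \frac{279413}{225864} = - \frac{7}{507} \left(- \frac{1}{300243}\right) - \frac{279413}{225864} = \left(-7\right) \frac{1}{507} \left(- \frac{1}{300243}\right) - \frac{279413}{225864} = \left(- \frac{7}{507}\right) \left(- \frac{1}{300243}\right) - \frac{279413}{225864} = \frac{7}{152223201} - \frac{279413}{225864} = - \frac{4725904408885}{3820193452296}$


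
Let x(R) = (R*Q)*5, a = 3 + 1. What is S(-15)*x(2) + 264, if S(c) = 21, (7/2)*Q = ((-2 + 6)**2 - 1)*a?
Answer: 3864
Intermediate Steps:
a = 4
Q = 120/7 (Q = 2*(((-2 + 6)**2 - 1)*4)/7 = 2*((4**2 - 1)*4)/7 = 2*((16 - 1)*4)/7 = 2*(15*4)/7 = (2/7)*60 = 120/7 ≈ 17.143)
x(R) = 600*R/7 (x(R) = (R*(120/7))*5 = (120*R/7)*5 = 600*R/7)
S(-15)*x(2) + 264 = 21*((600/7)*2) + 264 = 21*(1200/7) + 264 = 3600 + 264 = 3864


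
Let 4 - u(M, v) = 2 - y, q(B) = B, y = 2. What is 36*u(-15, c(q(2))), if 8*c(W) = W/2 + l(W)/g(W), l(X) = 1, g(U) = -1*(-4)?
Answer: 144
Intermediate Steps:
g(U) = 4
c(W) = 1/32 + W/16 (c(W) = (W/2 + 1/4)/8 = (W*(½) + 1*(¼))/8 = (W/2 + ¼)/8 = (¼ + W/2)/8 = 1/32 + W/16)
u(M, v) = 4 (u(M, v) = 4 - (2 - 1*2) = 4 - (2 - 2) = 4 - 1*0 = 4 + 0 = 4)
36*u(-15, c(q(2))) = 36*4 = 144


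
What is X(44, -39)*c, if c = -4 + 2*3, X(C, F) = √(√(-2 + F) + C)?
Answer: 2*√(44 + I*√41) ≈ 13.301 + 0.96278*I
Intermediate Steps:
X(C, F) = √(C + √(-2 + F))
c = 2 (c = -4 + 6 = 2)
X(44, -39)*c = √(44 + √(-2 - 39))*2 = √(44 + √(-41))*2 = √(44 + I*√41)*2 = 2*√(44 + I*√41)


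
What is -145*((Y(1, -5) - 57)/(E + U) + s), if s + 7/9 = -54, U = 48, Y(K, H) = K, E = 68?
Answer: 72115/9 ≈ 8012.8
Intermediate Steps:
s = -493/9 (s = -7/9 - 54 = -493/9 ≈ -54.778)
-145*((Y(1, -5) - 57)/(E + U) + s) = -145*((1 - 57)/(68 + 48) - 493/9) = -145*(-56/116 - 493/9) = -145*(-56*1/116 - 493/9) = -145*(-14/29 - 493/9) = -145*(-14423/261) = 72115/9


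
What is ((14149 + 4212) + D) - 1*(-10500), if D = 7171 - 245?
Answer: 35787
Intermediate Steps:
D = 6926
((14149 + 4212) + D) - 1*(-10500) = ((14149 + 4212) + 6926) - 1*(-10500) = (18361 + 6926) + 10500 = 25287 + 10500 = 35787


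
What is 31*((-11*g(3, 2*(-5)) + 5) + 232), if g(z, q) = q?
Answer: 10757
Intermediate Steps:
31*((-11*g(3, 2*(-5)) + 5) + 232) = 31*((-22*(-5) + 5) + 232) = 31*((-11*(-10) + 5) + 232) = 31*((110 + 5) + 232) = 31*(115 + 232) = 31*347 = 10757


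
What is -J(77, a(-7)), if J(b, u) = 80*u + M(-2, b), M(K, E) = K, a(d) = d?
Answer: 562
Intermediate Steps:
J(b, u) = -2 + 80*u (J(b, u) = 80*u - 2 = -2 + 80*u)
-J(77, a(-7)) = -(-2 + 80*(-7)) = -(-2 - 560) = -1*(-562) = 562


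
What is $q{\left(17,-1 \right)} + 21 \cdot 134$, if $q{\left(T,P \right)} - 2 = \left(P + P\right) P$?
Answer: $2818$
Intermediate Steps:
$q{\left(T,P \right)} = 2 + 2 P^{2}$ ($q{\left(T,P \right)} = 2 + \left(P + P\right) P = 2 + 2 P P = 2 + 2 P^{2}$)
$q{\left(17,-1 \right)} + 21 \cdot 134 = \left(2 + 2 \left(-1\right)^{2}\right) + 21 \cdot 134 = \left(2 + 2 \cdot 1\right) + 2814 = \left(2 + 2\right) + 2814 = 4 + 2814 = 2818$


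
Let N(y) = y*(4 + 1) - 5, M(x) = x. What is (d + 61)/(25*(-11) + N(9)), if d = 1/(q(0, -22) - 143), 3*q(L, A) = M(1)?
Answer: -5221/20116 ≈ -0.25954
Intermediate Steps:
q(L, A) = ⅓ (q(L, A) = (⅓)*1 = ⅓)
d = -3/428 (d = 1/(⅓ - 143) = 1/(-428/3) = -3/428 ≈ -0.0070093)
N(y) = -5 + 5*y (N(y) = y*5 - 5 = 5*y - 5 = -5 + 5*y)
(d + 61)/(25*(-11) + N(9)) = (-3/428 + 61)/(25*(-11) + (-5 + 5*9)) = 26105/(428*(-275 + (-5 + 45))) = 26105/(428*(-275 + 40)) = (26105/428)/(-235) = (26105/428)*(-1/235) = -5221/20116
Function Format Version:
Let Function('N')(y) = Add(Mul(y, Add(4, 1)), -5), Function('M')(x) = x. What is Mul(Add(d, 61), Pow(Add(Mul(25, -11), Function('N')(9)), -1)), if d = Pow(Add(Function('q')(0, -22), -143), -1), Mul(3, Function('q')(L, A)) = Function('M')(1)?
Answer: Rational(-5221, 20116) ≈ -0.25954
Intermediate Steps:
Function('q')(L, A) = Rational(1, 3) (Function('q')(L, A) = Mul(Rational(1, 3), 1) = Rational(1, 3))
d = Rational(-3, 428) (d = Pow(Add(Rational(1, 3), -143), -1) = Pow(Rational(-428, 3), -1) = Rational(-3, 428) ≈ -0.0070093)
Function('N')(y) = Add(-5, Mul(5, y)) (Function('N')(y) = Add(Mul(y, 5), -5) = Add(Mul(5, y), -5) = Add(-5, Mul(5, y)))
Mul(Add(d, 61), Pow(Add(Mul(25, -11), Function('N')(9)), -1)) = Mul(Add(Rational(-3, 428), 61), Pow(Add(Mul(25, -11), Add(-5, Mul(5, 9))), -1)) = Mul(Rational(26105, 428), Pow(Add(-275, Add(-5, 45)), -1)) = Mul(Rational(26105, 428), Pow(Add(-275, 40), -1)) = Mul(Rational(26105, 428), Pow(-235, -1)) = Mul(Rational(26105, 428), Rational(-1, 235)) = Rational(-5221, 20116)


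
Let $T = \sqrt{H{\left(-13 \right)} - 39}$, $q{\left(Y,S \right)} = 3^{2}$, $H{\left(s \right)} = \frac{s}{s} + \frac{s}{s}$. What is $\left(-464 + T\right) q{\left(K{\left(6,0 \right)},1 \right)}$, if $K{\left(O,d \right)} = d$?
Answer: $-4176 + 9 i \sqrt{37} \approx -4176.0 + 54.745 i$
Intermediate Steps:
$H{\left(s \right)} = 2$ ($H{\left(s \right)} = 1 + 1 = 2$)
$q{\left(Y,S \right)} = 9$
$T = i \sqrt{37}$ ($T = \sqrt{2 - 39} = \sqrt{-37} = i \sqrt{37} \approx 6.0828 i$)
$\left(-464 + T\right) q{\left(K{\left(6,0 \right)},1 \right)} = \left(-464 + i \sqrt{37}\right) 9 = -4176 + 9 i \sqrt{37}$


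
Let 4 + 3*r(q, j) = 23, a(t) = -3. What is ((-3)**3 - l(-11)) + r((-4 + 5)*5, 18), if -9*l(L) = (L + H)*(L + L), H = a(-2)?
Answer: 122/9 ≈ 13.556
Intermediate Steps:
H = -3
l(L) = -2*L*(-3 + L)/9 (l(L) = -(L - 3)*(L + L)/9 = -(-3 + L)*2*L/9 = -2*L*(-3 + L)/9)
r(q, j) = 19/3 (r(q, j) = -4/3 + (1/3)*23 = -4/3 + 23/3 = 19/3)
((-3)**3 - l(-11)) + r((-4 + 5)*5, 18) = ((-3)**3 - 2*(-11)*(3 - 1*(-11))/9) + 19/3 = (-27 - 2*(-11)*(3 + 11)/9) + 19/3 = (-27 - 2*(-11)*14/9) + 19/3 = (-27 - 1*(-308/9)) + 19/3 = (-27 + 308/9) + 19/3 = 65/9 + 19/3 = 122/9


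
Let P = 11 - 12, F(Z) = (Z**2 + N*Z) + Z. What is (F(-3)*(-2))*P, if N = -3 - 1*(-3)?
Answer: 12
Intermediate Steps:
N = 0 (N = -3 + 3 = 0)
F(Z) = Z + Z**2 (F(Z) = (Z**2 + 0*Z) + Z = (Z**2 + 0) + Z = Z**2 + Z = Z + Z**2)
P = -1
(F(-3)*(-2))*P = (-3*(1 - 3)*(-2))*(-1) = (-3*(-2)*(-2))*(-1) = (6*(-2))*(-1) = -12*(-1) = 12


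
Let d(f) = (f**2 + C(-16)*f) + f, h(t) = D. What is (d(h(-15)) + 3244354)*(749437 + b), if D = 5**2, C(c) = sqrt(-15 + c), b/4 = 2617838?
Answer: 36411505188156 + 280519725*I*sqrt(31) ≈ 3.6412e+13 + 1.5619e+9*I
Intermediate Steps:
b = 10471352 (b = 4*2617838 = 10471352)
D = 25
h(t) = 25
d(f) = f + f**2 + I*f*sqrt(31) (d(f) = (f**2 + sqrt(-15 - 16)*f) + f = (f**2 + sqrt(-31)*f) + f = (f**2 + (I*sqrt(31))*f) + f = (f**2 + I*f*sqrt(31)) + f = f + f**2 + I*f*sqrt(31))
(d(h(-15)) + 3244354)*(749437 + b) = (25*(1 + 25 + I*sqrt(31)) + 3244354)*(749437 + 10471352) = (25*(26 + I*sqrt(31)) + 3244354)*11220789 = ((650 + 25*I*sqrt(31)) + 3244354)*11220789 = (3245004 + 25*I*sqrt(31))*11220789 = 36411505188156 + 280519725*I*sqrt(31)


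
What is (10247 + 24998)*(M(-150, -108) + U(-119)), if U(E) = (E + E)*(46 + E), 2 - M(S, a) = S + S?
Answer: 622990620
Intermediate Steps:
M(S, a) = 2 - 2*S (M(S, a) = 2 - (S + S) = 2 - 2*S)
U(E) = 2*E*(46 + E) (U(E) = (2*E)*(46 + E) = 2*E*(46 + E))
(10247 + 24998)*(M(-150, -108) + U(-119)) = (10247 + 24998)*((2 - 2*(-150)) + 2*(-119)*(46 - 119)) = 35245*((2 + 300) + 2*(-119)*(-73)) = 35245*(302 + 17374) = 35245*17676 = 622990620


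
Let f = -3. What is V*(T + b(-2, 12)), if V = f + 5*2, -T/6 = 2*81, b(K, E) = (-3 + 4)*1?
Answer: -6797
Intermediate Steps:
b(K, E) = 1 (b(K, E) = 1*1 = 1)
T = -972 (T = -12*81 = -6*162 = -972)
V = 7 (V = -3 + 5*2 = -3 + 10 = 7)
V*(T + b(-2, 12)) = 7*(-972 + 1) = 7*(-971) = -6797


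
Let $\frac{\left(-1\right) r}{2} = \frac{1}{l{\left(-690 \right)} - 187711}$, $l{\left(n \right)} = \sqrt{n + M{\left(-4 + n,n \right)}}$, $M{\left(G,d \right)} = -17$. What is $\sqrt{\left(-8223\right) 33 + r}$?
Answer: $\sqrt{\frac{50937069247 - 271359 i \sqrt{707}}{-187711 + i \sqrt{707}}} \approx 9.0 \cdot 10^{-13} + 520.92 i$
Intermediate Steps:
$l{\left(n \right)} = \sqrt{-17 + n}$ ($l{\left(n \right)} = \sqrt{n - 17} = \sqrt{-17 + n}$)
$r = - \frac{2}{-187711 + i \sqrt{707}}$ ($r = - \frac{2}{\sqrt{-17 - 690} - 187711} = - \frac{2}{\sqrt{-707} - 187711} = - \frac{2}{i \sqrt{707} - 187711} = - \frac{2}{-187711 + i \sqrt{707}} \approx 1.0655 \cdot 10^{-5} + 1.5092 \cdot 10^{-9} i$)
$\sqrt{\left(-8223\right) 33 + r} = \sqrt{\left(-8223\right) 33 + \left(\frac{187711}{17617710114} + \frac{i \sqrt{707}}{17617710114}\right)} = \sqrt{-271359 + \left(\frac{187711}{17617710114} + \frac{i \sqrt{707}}{17617710114}\right)} = \sqrt{- \frac{4780724198637215}{17617710114} + \frac{i \sqrt{707}}{17617710114}}$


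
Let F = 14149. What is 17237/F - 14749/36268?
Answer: 416467915/513155932 ≈ 0.81158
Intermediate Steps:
17237/F - 14749/36268 = 17237/14149 - 14749/36268 = 416467915/513155932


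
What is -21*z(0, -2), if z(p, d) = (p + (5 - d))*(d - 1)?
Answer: 441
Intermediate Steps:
z(p, d) = (-1 + d)*(5 + p - d) (z(p, d) = (5 + p - d)*(-1 + d) = (-1 + d)*(5 + p - d))
-21*z(0, -2) = -21*(-5 - 1*0 - 1*(-2)**2 + 6*(-2) - 2*0) = -21*(-5 + 0 - 1*4 - 12 + 0) = -21*(-5 + 0 - 4 - 12 + 0) = -21*(-21) = 441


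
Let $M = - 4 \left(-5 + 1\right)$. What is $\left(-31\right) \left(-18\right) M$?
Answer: $8928$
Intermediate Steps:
$M = 16$ ($M = \left(-4\right) \left(-4\right) = 16$)
$\left(-31\right) \left(-18\right) M = \left(-31\right) \left(-18\right) 16 = 558 \cdot 16 = 8928$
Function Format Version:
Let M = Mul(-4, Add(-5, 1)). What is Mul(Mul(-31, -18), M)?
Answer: 8928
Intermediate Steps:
M = 16 (M = Mul(-4, -4) = 16)
Mul(Mul(-31, -18), M) = Mul(Mul(-31, -18), 16) = Mul(558, 16) = 8928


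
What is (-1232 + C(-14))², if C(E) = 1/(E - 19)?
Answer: 1652991649/1089 ≈ 1.5179e+6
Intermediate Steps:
C(E) = 1/(-19 + E)
(-1232 + C(-14))² = (-1232 + 1/(-19 - 14))² = (-1232 + 1/(-33))² = (-1232 - 1/33)² = (-40657/33)² = 1652991649/1089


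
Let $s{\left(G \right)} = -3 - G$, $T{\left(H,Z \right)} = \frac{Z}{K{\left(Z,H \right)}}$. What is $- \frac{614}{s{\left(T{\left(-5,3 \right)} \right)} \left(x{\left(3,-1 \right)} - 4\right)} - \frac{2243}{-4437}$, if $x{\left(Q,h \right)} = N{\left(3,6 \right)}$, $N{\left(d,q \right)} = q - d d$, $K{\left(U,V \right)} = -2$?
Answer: $- \frac{1800511}{31059} \approx -57.971$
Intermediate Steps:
$N{\left(d,q \right)} = q - d^{2}$
$x{\left(Q,h \right)} = -3$ ($x{\left(Q,h \right)} = 6 - 3^{2} = 6 - 9 = -3$)
$T{\left(H,Z \right)} = - \frac{Z}{2}$ ($T{\left(H,Z \right)} = \frac{Z}{-2} = Z \left(- \frac{1}{2}\right) = - \frac{Z}{2}$)
$- \frac{614}{s{\left(T{\left(-5,3 \right)} \right)} \left(x{\left(3,-1 \right)} - 4\right)} - \frac{2243}{-4437} = - \frac{614}{\left(-3 - \left(- \frac{1}{2}\right) 3\right) \left(-3 - 4\right)} - \frac{2243}{-4437} = - \frac{614}{\left(-3 - - \frac{3}{2}\right) \left(-7\right)} - - \frac{2243}{4437} = - \frac{614}{\left(-3 + \frac{3}{2}\right) \left(-7\right)} + \frac{2243}{4437} = - \frac{614}{\left(- \frac{3}{2}\right) \left(-7\right)} + \frac{2243}{4437} = - \frac{614}{\frac{21}{2}} + \frac{2243}{4437} = \left(-614\right) \frac{2}{21} + \frac{2243}{4437} = - \frac{1228}{21} + \frac{2243}{4437} = - \frac{1800511}{31059}$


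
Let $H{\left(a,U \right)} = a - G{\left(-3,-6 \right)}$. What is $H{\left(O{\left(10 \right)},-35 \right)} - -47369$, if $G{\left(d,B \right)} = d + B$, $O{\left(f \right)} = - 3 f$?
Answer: $47348$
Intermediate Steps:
$G{\left(d,B \right)} = B + d$
$H{\left(a,U \right)} = 9 + a$ ($H{\left(a,U \right)} = a - \left(-6 - 3\right) = a - -9 = a + 9 = 9 + a$)
$H{\left(O{\left(10 \right)},-35 \right)} - -47369 = \left(9 - 30\right) - -47369 = \left(9 - 30\right) + 47369 = -21 + 47369 = 47348$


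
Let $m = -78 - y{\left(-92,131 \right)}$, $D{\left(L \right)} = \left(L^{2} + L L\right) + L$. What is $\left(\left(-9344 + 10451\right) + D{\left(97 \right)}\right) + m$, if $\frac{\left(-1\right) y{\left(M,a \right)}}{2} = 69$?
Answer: $20082$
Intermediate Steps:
$D{\left(L \right)} = L + 2 L^{2}$ ($D{\left(L \right)} = \left(L^{2} + L^{2}\right) + L = 2 L^{2} + L = L + 2 L^{2}$)
$y{\left(M,a \right)} = -138$ ($y{\left(M,a \right)} = \left(-2\right) 69 = -138$)
$m = 60$ ($m = -78 - -138 = -78 + 138 = 60$)
$\left(\left(-9344 + 10451\right) + D{\left(97 \right)}\right) + m = \left(\left(-9344 + 10451\right) + 97 \left(1 + 2 \cdot 97\right)\right) + 60 = \left(1107 + 97 \left(1 + 194\right)\right) + 60 = \left(1107 + 97 \cdot 195\right) + 60 = \left(1107 + 18915\right) + 60 = 20022 + 60 = 20082$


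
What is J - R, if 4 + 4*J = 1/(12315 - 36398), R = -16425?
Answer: 1582156767/96332 ≈ 16424.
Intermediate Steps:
J = -96333/96332 (J = -1 + 1/(4*(12315 - 36398)) = -1 + (¼)/(-24083) = -1 + (¼)*(-1/24083) = -1 - 1/96332 = -96333/96332 ≈ -1.0000)
J - R = -96333/96332 - 1*(-16425) = -96333/96332 + 16425 = 1582156767/96332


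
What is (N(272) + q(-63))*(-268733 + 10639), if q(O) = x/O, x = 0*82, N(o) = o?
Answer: -70201568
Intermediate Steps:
x = 0
q(O) = 0 (q(O) = 0/O = 0)
(N(272) + q(-63))*(-268733 + 10639) = (272 + 0)*(-268733 + 10639) = 272*(-258094) = -70201568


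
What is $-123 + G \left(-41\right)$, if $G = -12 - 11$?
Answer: $820$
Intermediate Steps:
$G = -23$
$-123 + G \left(-41\right) = -123 - -943 = -123 + 943 = 820$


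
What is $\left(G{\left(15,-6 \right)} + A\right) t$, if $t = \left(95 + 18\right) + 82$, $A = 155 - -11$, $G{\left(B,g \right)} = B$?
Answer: $35295$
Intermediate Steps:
$A = 166$ ($A = 155 + 11 = 166$)
$t = 195$ ($t = 113 + 82 = 195$)
$\left(G{\left(15,-6 \right)} + A\right) t = \left(15 + 166\right) 195 = 181 \cdot 195 = 35295$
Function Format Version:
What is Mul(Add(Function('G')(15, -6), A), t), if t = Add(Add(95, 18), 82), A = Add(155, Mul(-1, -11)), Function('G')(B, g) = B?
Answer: 35295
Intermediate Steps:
A = 166 (A = Add(155, 11) = 166)
t = 195 (t = Add(113, 82) = 195)
Mul(Add(Function('G')(15, -6), A), t) = Mul(Add(15, 166), 195) = Mul(181, 195) = 35295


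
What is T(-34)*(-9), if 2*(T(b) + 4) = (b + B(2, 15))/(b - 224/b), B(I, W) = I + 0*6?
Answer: 7164/233 ≈ 30.747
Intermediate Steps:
B(I, W) = I (B(I, W) = I + 0 = I)
T(b) = -4 + (2 + b)/(2*(b - 224/b)) (T(b) = -4 + ((b + 2)/(b - 224/b))/2 = -4 + ((2 + b)/(b - 224/b))/2 = -4 + (2 + b)/(2*(b - 224/b)))
T(-34)*(-9) = ((896 - 34 - 7/2*(-34)²)/(-224 + (-34)²))*(-9) = ((896 - 34 - 7/2*1156)/(-224 + 1156))*(-9) = ((896 - 34 - 4046)/932)*(-9) = ((1/932)*(-3184))*(-9) = -796/233*(-9) = 7164/233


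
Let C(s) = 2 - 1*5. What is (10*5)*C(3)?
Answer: -150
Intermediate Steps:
C(s) = -3 (C(s) = 2 - 5 = -3)
(10*5)*C(3) = (10*5)*(-3) = 50*(-3) = -150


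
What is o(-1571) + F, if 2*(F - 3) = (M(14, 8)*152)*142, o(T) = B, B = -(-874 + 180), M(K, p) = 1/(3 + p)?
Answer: 18459/11 ≈ 1678.1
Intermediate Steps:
B = 694 (B = -1*(-694) = 694)
o(T) = 694
F = 10825/11 (F = 3 + ((152/(3 + 8))*142)/2 = 3 + ((152/11)*142)/2 = 3 + (½)*(21584/11) = 3 + 10792/11 = 10825/11 ≈ 984.09)
o(-1571) + F = 694 + 10825/11 = 18459/11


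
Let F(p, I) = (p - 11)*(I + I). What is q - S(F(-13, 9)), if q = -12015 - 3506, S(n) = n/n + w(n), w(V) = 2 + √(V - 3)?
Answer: -15524 - I*√435 ≈ -15524.0 - 20.857*I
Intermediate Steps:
F(p, I) = 2*I*(-11 + p) (F(p, I) = (-11 + p)*(2*I) = 2*I*(-11 + p))
w(V) = 2 + √(-3 + V)
S(n) = 3 + √(-3 + n) (S(n) = n/n + (2 + √(-3 + n)) = 1 + (2 + √(-3 + n)) = 3 + √(-3 + n))
q = -15521
q - S(F(-13, 9)) = -15521 - (3 + √(-3 + 2*9*(-11 - 13))) = -15521 - (3 + √(-3 + 2*9*(-24))) = -15521 - (3 + √(-3 - 432)) = -15521 - (3 + √(-435)) = -15521 - (3 + I*√435) = -15521 + (-3 - I*√435) = -15524 - I*√435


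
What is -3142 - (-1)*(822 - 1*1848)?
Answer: -4168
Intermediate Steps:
-3142 - (-1)*(822 - 1*1848) = -3142 - (-1)*(822 - 1848) = -3142 - (-1)*(-1026) = -3142 - 1*1026 = -3142 - 1026 = -4168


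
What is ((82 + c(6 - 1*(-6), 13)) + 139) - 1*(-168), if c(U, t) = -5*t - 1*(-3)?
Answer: 327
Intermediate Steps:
c(U, t) = 3 - 5*t (c(U, t) = -5*t + 3 = 3 - 5*t)
((82 + c(6 - 1*(-6), 13)) + 139) - 1*(-168) = ((82 + (3 - 5*13)) + 139) - 1*(-168) = ((82 + (3 - 65)) + 139) + 168 = ((82 - 62) + 139) + 168 = (20 + 139) + 168 = 159 + 168 = 327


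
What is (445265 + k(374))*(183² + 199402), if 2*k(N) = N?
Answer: 103741761732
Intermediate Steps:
k(N) = N/2
(445265 + k(374))*(183² + 199402) = (445265 + (½)*374)*(183² + 199402) = (445265 + 187)*(33489 + 199402) = 445452*232891 = 103741761732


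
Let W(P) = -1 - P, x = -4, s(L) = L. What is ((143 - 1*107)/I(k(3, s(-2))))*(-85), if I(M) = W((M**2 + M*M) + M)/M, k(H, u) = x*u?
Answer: 24480/137 ≈ 178.69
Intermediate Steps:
k(H, u) = -4*u
I(M) = (-1 - M - 2*M**2)/M (I(M) = (-1 - ((M**2 + M*M) + M))/M = (-1 - ((M**2 + M**2) + M))/M = (-1 - (2*M**2 + M))/M = (-1 - (M + 2*M**2))/M = (-1 + (-M - 2*M**2))/M = (-1 - M - 2*M**2)/M)
((143 - 1*107)/I(k(3, s(-2))))*(-85) = ((143 - 1*107)/(-1 - 1/((-4*(-2))) - (-8)*(-2)))*(-85) = ((143 - 107)/(-1 - 1/8 - 2*8))*(-85) = (36/(-1 - 1*1/8 - 16))*(-85) = (36/(-1 - 1/8 - 16))*(-85) = (36/(-137/8))*(-85) = (36*(-8/137))*(-85) = -288/137*(-85) = 24480/137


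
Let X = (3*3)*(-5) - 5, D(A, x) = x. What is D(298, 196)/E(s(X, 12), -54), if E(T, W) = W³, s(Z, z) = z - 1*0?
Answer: -49/39366 ≈ -0.0012447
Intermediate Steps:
X = -50 (X = 9*(-5) - 5 = -45 - 5 = -50)
s(Z, z) = z (s(Z, z) = z + 0 = z)
D(298, 196)/E(s(X, 12), -54) = 196/((-54)³) = 196/(-157464) = 196*(-1/157464) = -49/39366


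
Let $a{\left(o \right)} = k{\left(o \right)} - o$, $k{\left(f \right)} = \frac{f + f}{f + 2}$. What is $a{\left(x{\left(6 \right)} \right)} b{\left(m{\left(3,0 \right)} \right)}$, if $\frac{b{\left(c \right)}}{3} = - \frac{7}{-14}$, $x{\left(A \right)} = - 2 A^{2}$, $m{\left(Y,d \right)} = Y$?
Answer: $\frac{3888}{35} \approx 111.09$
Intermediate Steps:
$k{\left(f \right)} = \frac{2 f}{2 + f}$
$a{\left(o \right)} = - o + \frac{2 o}{2 + o}$ ($a{\left(o \right)} = \frac{2 o}{2 + o} - o = - o + \frac{2 o}{2 + o}$)
$b{\left(c \right)} = \frac{3}{2}$ ($b{\left(c \right)} = 3 \left(- \frac{7}{-14}\right) = 3 \left(\left(-7\right) \left(- \frac{1}{14}\right)\right) = 3 \cdot \frac{1}{2} = \frac{3}{2}$)
$a{\left(x{\left(6 \right)} \right)} b{\left(m{\left(3,0 \right)} \right)} = - \frac{\left(- 2 \cdot 6^{2}\right)^{2}}{2 - 2 \cdot 6^{2}} \cdot \frac{3}{2} = - \frac{\left(\left(-2\right) 36\right)^{2}}{2 - 72} \cdot \frac{3}{2} = - \frac{\left(-72\right)^{2}}{2 - 72} \cdot \frac{3}{2} = \left(-1\right) 5184 \frac{1}{-70} \cdot \frac{3}{2} = \left(-1\right) 5184 \left(- \frac{1}{70}\right) \frac{3}{2} = \frac{2592}{35} \cdot \frac{3}{2} = \frac{3888}{35}$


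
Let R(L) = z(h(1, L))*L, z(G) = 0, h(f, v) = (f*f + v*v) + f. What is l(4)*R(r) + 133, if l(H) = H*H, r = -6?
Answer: 133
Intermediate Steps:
h(f, v) = f + f² + v² (h(f, v) = (f² + v²) + f = f + f² + v²)
R(L) = 0 (R(L) = 0*L = 0)
l(H) = H²
l(4)*R(r) + 133 = 4²*0 + 133 = 16*0 + 133 = 0 + 133 = 133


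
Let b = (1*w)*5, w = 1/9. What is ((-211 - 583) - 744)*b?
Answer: -7690/9 ≈ -854.44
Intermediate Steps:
w = 1/9 ≈ 0.11111
b = 5/9 (b = (1*(1/9))*5 = (1/9)*5 = 5/9 ≈ 0.55556)
((-211 - 583) - 744)*b = ((-211 - 583) - 744)*(5/9) = (-794 - 744)*(5/9) = -1538*5/9 = -7690/9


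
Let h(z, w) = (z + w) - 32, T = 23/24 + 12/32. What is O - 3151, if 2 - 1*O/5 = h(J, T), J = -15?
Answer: -8738/3 ≈ -2912.7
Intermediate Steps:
T = 4/3 (T = 23*(1/24) + 12*(1/32) = 23/24 + 3/8 = 4/3 ≈ 1.3333)
h(z, w) = -32 + w + z (h(z, w) = (w + z) - 32 = -32 + w + z)
O = 715/3 (O = 10 - 5*(-32 + 4/3 - 15) = 10 - 5*(-137/3) = 10 + 685/3 = 715/3 ≈ 238.33)
O - 3151 = 715/3 - 3151 = -8738/3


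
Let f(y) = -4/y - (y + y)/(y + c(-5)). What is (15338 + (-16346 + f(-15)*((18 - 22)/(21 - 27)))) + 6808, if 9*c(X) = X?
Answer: 1826651/315 ≈ 5798.9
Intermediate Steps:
c(X) = X/9
f(y) = -4/y - 2*y/(-5/9 + y) (f(y) = -4/y - (y + y)/(y + (⅑)*(-5)) = -4/y - 2*y/(y - 5/9) = -4/y - 2*y/(-5/9 + y))
(15338 + (-16346 + f(-15)*((18 - 22)/(21 - 27)))) + 6808 = (15338 + (-16346 + (2*(10 - 18*(-15) - 9*(-15)²)/(-15*(-5 + 9*(-15))))*((18 - 22)/(21 - 27)))) + 6808 = (15338 + (-16346 + (2*(-1/15)*(10 + 270 - 9*225)/(-5 - 135))*(-4/(-6)))) + 6808 = (15338 + (-16346 + (2*(-1/15)*(10 + 270 - 2025)/(-140))*(-4*(-⅙)))) + 6808 = (15338 + (-16346 + (2*(-1/15)*(-1/140)*(-1745))*(⅔))) + 6808 = (15338 + (-16346 - 349/210*⅔)) + 6808 = (15338 + (-16346 - 349/315)) + 6808 = (15338 - 5149339/315) + 6808 = -317869/315 + 6808 = 1826651/315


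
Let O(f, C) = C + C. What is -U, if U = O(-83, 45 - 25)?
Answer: -40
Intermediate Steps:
O(f, C) = 2*C
U = 40 (U = 2*(45 - 25) = 2*20 = 40)
-U = -1*40 = -40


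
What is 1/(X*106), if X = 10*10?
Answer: 1/10600 ≈ 9.4340e-5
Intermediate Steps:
X = 100
1/(X*106) = 1/(100*106) = 1/10600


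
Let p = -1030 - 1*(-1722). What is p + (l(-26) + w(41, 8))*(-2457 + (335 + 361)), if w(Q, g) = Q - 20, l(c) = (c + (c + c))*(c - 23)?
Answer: -6766831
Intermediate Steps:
l(c) = 3*c*(-23 + c) (l(c) = (c + 2*c)*(-23 + c) = (3*c)*(-23 + c) = 3*c*(-23 + c))
w(Q, g) = -20 + Q
p = 692 (p = -1030 + 1722 = 692)
p + (l(-26) + w(41, 8))*(-2457 + (335 + 361)) = 692 + (3*(-26)*(-23 - 26) + (-20 + 41))*(-2457 + (335 + 361)) = 692 + (3*(-26)*(-49) + 21)*(-2457 + 696) = 692 + (3822 + 21)*(-1761) = 692 + 3843*(-1761) = 692 - 6767523 = -6766831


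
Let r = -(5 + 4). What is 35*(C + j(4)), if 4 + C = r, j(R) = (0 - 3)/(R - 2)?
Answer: -1015/2 ≈ -507.50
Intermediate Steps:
j(R) = -3/(-2 + R)
r = -9 (r = -1*9 = -9)
C = -13 (C = -4 - 9 = -13)
35*(C + j(4)) = 35*(-13 - 3/(-2 + 4)) = 35*(-13 - 3/2) = 35*(-29/2) = -1015/2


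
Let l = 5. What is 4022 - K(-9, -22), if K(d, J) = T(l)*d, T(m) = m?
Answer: 4067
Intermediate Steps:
K(d, J) = 5*d
4022 - K(-9, -22) = 4022 - 5*(-9) = 4022 - 1*(-45) = 4022 + 45 = 4067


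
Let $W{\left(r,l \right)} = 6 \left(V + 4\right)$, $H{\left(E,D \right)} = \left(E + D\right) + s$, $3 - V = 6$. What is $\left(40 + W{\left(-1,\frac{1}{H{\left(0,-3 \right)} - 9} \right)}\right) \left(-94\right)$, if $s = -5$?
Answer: $-4324$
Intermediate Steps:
$V = -3$ ($V = 3 - 6 = -3$)
$H{\left(E,D \right)} = -5 + D + E$ ($H{\left(E,D \right)} = \left(E + D\right) - 5 = \left(D + E\right) - 5 = -5 + D + E$)
$W{\left(r,l \right)} = 6$ ($W{\left(r,l \right)} = 6 \left(-3 + 4\right) = 6 \cdot 1 = 6$)
$\left(40 + W{\left(-1,\frac{1}{H{\left(0,-3 \right)} - 9} \right)}\right) \left(-94\right) = \left(40 + 6\right) \left(-94\right) = 46 \left(-94\right) = -4324$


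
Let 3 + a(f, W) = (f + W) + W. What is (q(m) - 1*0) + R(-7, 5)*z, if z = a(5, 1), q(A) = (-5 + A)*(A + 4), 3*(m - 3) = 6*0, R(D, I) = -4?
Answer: -30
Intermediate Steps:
m = 3 (m = 3 + (6*0)/3 = 3 + (⅓)*0 = 3 + 0 = 3)
a(f, W) = -3 + f + 2*W (a(f, W) = -3 + ((f + W) + W) = -3 + ((W + f) + W) = -3 + (f + 2*W) = -3 + f + 2*W)
q(A) = (-5 + A)*(4 + A)
z = 4 (z = -3 + 5 + 2*1 = -3 + 5 + 2 = 4)
(q(m) - 1*0) + R(-7, 5)*z = ((-20 + 3² - 1*3) - 1*0) - 4*4 = ((-20 + 9 - 3) + 0) - 16 = (-14 + 0) - 16 = -14 - 16 = -30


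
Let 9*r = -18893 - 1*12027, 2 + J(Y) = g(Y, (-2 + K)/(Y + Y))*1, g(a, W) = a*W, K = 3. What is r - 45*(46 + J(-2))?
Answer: -97885/18 ≈ -5438.1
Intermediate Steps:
g(a, W) = W*a
J(Y) = -3/2 (J(Y) = -2 + (((-2 + 3)/(Y + Y))*Y)*1 = -2 + ((1/(2*Y))*Y)*1 = -2 + (½)*1 = -2 + ½ = -3/2)
r = -30920/9 (r = (-18893 - 1*12027)/9 = (-18893 - 12027)/9 = (⅑)*(-30920) = -30920/9 ≈ -3435.6)
r - 45*(46 + J(-2)) = -30920/9 - 45*(46 - 3/2) = -30920/9 - 45*89/2 = -30920/9 - 4005/2 = -97885/18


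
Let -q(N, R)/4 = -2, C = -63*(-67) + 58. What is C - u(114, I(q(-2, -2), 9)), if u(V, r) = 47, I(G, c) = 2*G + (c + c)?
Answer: 4232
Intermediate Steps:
C = 4279 (C = 4221 + 58 = 4279)
q(N, R) = 8 (q(N, R) = -4*(-2) = 8)
I(G, c) = 2*G + 2*c
C - u(114, I(q(-2, -2), 9)) = 4279 - 1*47 = 4279 - 47 = 4232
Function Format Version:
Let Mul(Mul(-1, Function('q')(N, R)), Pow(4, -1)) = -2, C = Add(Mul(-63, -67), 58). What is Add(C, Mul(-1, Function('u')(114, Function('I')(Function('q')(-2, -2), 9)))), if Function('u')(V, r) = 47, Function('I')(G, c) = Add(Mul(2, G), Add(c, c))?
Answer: 4232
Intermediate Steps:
C = 4279 (C = Add(4221, 58) = 4279)
Function('q')(N, R) = 8 (Function('q')(N, R) = Mul(-4, -2) = 8)
Function('I')(G, c) = Add(Mul(2, G), Mul(2, c))
Add(C, Mul(-1, Function('u')(114, Function('I')(Function('q')(-2, -2), 9)))) = Add(4279, Mul(-1, 47)) = Add(4279, -47) = 4232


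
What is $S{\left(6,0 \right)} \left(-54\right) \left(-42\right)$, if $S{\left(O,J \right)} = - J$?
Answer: $0$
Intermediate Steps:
$S{\left(6,0 \right)} \left(-54\right) \left(-42\right) = \left(-1\right) 0 \left(-54\right) \left(-42\right) = 0 \left(-54\right) \left(-42\right) = 0 \left(-42\right) = 0$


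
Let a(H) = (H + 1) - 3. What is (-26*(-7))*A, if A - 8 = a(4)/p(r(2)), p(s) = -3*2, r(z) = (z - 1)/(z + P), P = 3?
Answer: 4186/3 ≈ 1395.3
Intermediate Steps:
r(z) = (-1 + z)/(3 + z) (r(z) = (z - 1)/(z + 3) = (-1 + z)/(3 + z))
a(H) = -2 + H (a(H) = (1 + H) - 3 = -2 + H)
p(s) = -6
A = 23/3 (A = 8 + (-2 + 4)/(-6) = 8 + 2*(-⅙) = 8 - ⅓ = 23/3 ≈ 7.6667)
(-26*(-7))*A = -26*(-7)*(23/3) = 182*(23/3) = 4186/3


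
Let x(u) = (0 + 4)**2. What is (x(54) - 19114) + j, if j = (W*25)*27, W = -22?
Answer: -33948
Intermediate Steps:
j = -14850 (j = -22*25*27 = -550*27 = -14850)
x(u) = 16 (x(u) = 4**2 = 16)
(x(54) - 19114) + j = (16 - 19114) - 14850 = -19098 - 14850 = -33948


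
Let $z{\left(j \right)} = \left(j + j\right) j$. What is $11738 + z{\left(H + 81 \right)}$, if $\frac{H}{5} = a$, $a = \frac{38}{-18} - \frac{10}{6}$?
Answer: $\frac{1575740}{81} \approx 19454.0$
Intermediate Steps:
$a = - \frac{34}{9}$ ($a = 38 \left(- \frac{1}{18}\right) - \frac{5}{3} = - \frac{19}{9} - \frac{5}{3} = - \frac{34}{9} \approx -3.7778$)
$H = - \frac{170}{9}$ ($H = 5 \left(- \frac{34}{9}\right) = - \frac{170}{9} \approx -18.889$)
$z{\left(j \right)} = 2 j^{2}$ ($z{\left(j \right)} = 2 j j = 2 j^{2}$)
$11738 + z{\left(H + 81 \right)} = 11738 + 2 \left(- \frac{170}{9} + 81\right)^{2} = 11738 + 2 \left(\frac{559}{9}\right)^{2} = 11738 + 2 \cdot \frac{312481}{81} = 11738 + \frac{624962}{81} = \frac{1575740}{81}$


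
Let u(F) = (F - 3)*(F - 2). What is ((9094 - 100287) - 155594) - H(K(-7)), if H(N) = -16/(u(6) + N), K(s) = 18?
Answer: -3701797/15 ≈ -2.4679e+5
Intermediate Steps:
u(F) = (-3 + F)*(-2 + F)
H(N) = -16/(12 + N) (H(N) = -16/((6 + 6² - 5*6) + N) = -16/((6 + 36 - 30) + N) = -16/(12 + N))
((9094 - 100287) - 155594) - H(K(-7)) = ((9094 - 100287) - 155594) - (-16)/(12 + 18) = (-91193 - 155594) - (-16)/30 = -246787 - (-16)/30 = -246787 - 1*(-8/15) = -246787 + 8/15 = -3701797/15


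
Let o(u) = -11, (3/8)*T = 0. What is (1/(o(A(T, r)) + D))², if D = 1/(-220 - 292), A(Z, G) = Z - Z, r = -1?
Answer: 262144/31730689 ≈ 0.0082615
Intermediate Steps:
T = 0 (T = (8/3)*0 = 0)
A(Z, G) = 0
D = -1/512 (D = 1/(-512) = -1/512 ≈ -0.0019531)
(1/(o(A(T, r)) + D))² = (1/(-11 - 1/512))² = (1/(-5633/512))² = (-512/5633)² = 262144/31730689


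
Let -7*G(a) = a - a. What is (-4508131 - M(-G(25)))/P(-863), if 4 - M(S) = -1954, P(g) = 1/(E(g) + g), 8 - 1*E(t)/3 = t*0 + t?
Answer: -7892655750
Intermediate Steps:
E(t) = 24 - 3*t (E(t) = 24 - 3*(t*0 + t) = 24 - 3*(0 + t) = 24 - 3*t)
G(a) = 0 (G(a) = -(a - a)/7 = -⅐*0 = 0)
P(g) = 1/(24 - 2*g) (P(g) = 1/((24 - 3*g) + g) = 1/(24 - 2*g))
M(S) = 1958 (M(S) = 4 - 1*(-1954) = 4 + 1954 = 1958)
(-4508131 - M(-G(25)))/P(-863) = (-4508131 - 1*1958)/((-1/(-24 + 2*(-863)))) = (-4508131 - 1958)/((-1/(-24 - 1726))) = -4510089/((-1/(-1750))) = -4510089/((-1*(-1/1750))) = -4510089/1/1750 = -4510089*1750 = -7892655750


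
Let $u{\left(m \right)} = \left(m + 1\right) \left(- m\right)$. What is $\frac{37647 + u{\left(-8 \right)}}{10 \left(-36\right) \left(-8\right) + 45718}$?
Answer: $\frac{37591}{48598} \approx 0.77351$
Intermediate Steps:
$u{\left(m \right)} = - m \left(1 + m\right)$ ($u{\left(m \right)} = \left(1 + m\right) \left(- m\right) = - m \left(1 + m\right)$)
$\frac{37647 + u{\left(-8 \right)}}{10 \left(-36\right) \left(-8\right) + 45718} = \frac{37647 - - 8 \left(1 - 8\right)}{10 \left(-36\right) \left(-8\right) + 45718} = \frac{37647 - \left(-8\right) \left(-7\right)}{\left(-360\right) \left(-8\right) + 45718} = \frac{37647 - 56}{2880 + 45718} = \frac{37591}{48598}$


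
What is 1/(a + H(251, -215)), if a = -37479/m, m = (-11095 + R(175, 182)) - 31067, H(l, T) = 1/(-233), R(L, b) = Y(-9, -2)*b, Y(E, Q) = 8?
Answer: 9484498/8691901 ≈ 1.0912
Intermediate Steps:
R(L, b) = 8*b
H(l, T) = -1/233
m = -40706 (m = (-11095 + 8*182) - 31067 = (-11095 + 1456) - 31067 = -9639 - 31067 = -40706)
a = 37479/40706 (a = -37479/(-40706) = -37479*(-1/40706) = 37479/40706 ≈ 0.92072)
1/(a + H(251, -215)) = 1/(37479/40706 - 1/233) = 1/(8691901/9484498) = 9484498/8691901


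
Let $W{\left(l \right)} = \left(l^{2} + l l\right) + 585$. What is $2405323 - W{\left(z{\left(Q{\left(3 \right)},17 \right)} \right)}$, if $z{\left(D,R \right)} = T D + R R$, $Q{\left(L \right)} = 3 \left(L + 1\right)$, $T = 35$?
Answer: $1399376$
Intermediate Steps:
$Q{\left(L \right)} = 3 + 3 L$ ($Q{\left(L \right)} = 3 \left(1 + L\right) = 3 + 3 L$)
$z{\left(D,R \right)} = R^{2} + 35 D$ ($z{\left(D,R \right)} = 35 D + R R = 35 D + R^{2} = R^{2} + 35 D$)
$W{\left(l \right)} = 585 + 2 l^{2}$ ($W{\left(l \right)} = \left(l^{2} + l^{2}\right) + 585 = 2 l^{2} + 585 = 585 + 2 l^{2}$)
$2405323 - W{\left(z{\left(Q{\left(3 \right)},17 \right)} \right)} = 2405323 - \left(585 + 2 \left(17^{2} + 35 \left(3 + 3 \cdot 3\right)\right)^{2}\right) = 2405323 - \left(585 + 2 \left(289 + 35 \left(3 + 9\right)\right)^{2}\right) = 2405323 - \left(585 + 2 \left(289 + 35 \cdot 12\right)^{2}\right) = 2405323 - \left(585 + 2 \left(289 + 420\right)^{2}\right) = 2405323 - \left(585 + 2 \cdot 709^{2}\right) = 2405323 - \left(585 + 2 \cdot 502681\right) = 2405323 - \left(585 + 1005362\right) = 2405323 - 1005947 = 1399376$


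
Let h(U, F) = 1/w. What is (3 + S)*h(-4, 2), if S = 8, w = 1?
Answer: 11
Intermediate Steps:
h(U, F) = 1 (h(U, F) = 1/1 = 1)
(3 + S)*h(-4, 2) = (3 + 8)*1 = 11*1 = 11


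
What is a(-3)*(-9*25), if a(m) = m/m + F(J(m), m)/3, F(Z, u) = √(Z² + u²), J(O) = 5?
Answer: -225 - 75*√34 ≈ -662.32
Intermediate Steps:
a(m) = 1 + √(25 + m²)/3 (a(m) = m/m + √(5² + m²)/3 = 1 + √(25 + m²)*(⅓) = 1 + √(25 + m²)/3)
a(-3)*(-9*25) = (1 + √(25 + (-3)²)/3)*(-9*25) = (1 + √(25 + 9)/3)*(-225) = (1 + √34/3)*(-225) = -225 - 75*√34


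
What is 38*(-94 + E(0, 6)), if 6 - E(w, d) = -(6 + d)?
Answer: -2888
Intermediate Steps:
E(w, d) = 12 + d (E(w, d) = 6 - (-1)*(6 + d) = 6 - (-6 - d) = 6 + (6 + d) = 12 + d)
38*(-94 + E(0, 6)) = 38*(-94 + (12 + 6)) = 38*(-94 + 18) = 38*(-76) = -2888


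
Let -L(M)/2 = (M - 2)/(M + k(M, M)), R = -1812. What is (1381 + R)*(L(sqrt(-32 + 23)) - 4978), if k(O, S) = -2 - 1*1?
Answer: 6438709/3 - 431*I/3 ≈ 2.1462e+6 - 143.67*I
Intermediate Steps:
k(O, S) = -3 (k(O, S) = -2 - 1 = -3)
L(M) = -2*(-2 + M)/(-3 + M) (L(M) = -2*(M - 2)/(M - 3) = -2*(-2 + M)/(-3 + M))
(1381 + R)*(L(sqrt(-32 + 23)) - 4978) = (1381 - 1812)*(2*(2 - sqrt(-32 + 23))/(-3 + sqrt(-32 + 23)) - 4978) = -431*(2*(2 - sqrt(-9))/(-3 + sqrt(-9)) - 4978) = -431*(2*(2 - 3*I)/(-3 + 3*I) - 4978) = -431*(2*((-3 - 3*I)/18)*(2 - 3*I) - 4978) = -431*((-3 - 3*I)*(2 - 3*I)/9 - 4978) = -431*(-4978 + (-3 - 3*I)*(2 - 3*I)/9) = 2145518 - 431*(-3 - 3*I)*(2 - 3*I)/9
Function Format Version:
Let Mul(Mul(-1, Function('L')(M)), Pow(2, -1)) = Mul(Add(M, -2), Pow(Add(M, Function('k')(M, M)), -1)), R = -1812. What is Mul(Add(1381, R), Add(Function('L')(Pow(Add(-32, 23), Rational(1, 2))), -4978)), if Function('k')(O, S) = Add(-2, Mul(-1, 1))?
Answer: Add(Rational(6438709, 3), Mul(Rational(-431, 3), I)) ≈ Add(2.1462e+6, Mul(-143.67, I))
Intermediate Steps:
Function('k')(O, S) = -3 (Function('k')(O, S) = Add(-2, -1) = -3)
Function('L')(M) = Mul(-2, Pow(Add(-3, M), -1), Add(-2, M)) (Function('L')(M) = Mul(-2, Mul(Add(M, -2), Pow(Add(M, -3), -1))) = Mul(-2, Mul(Add(-2, M), Pow(Add(-3, M), -1))) = Mul(-2, Mul(Pow(Add(-3, M), -1), Add(-2, M))) = Mul(-2, Pow(Add(-3, M), -1), Add(-2, M)))
Mul(Add(1381, R), Add(Function('L')(Pow(Add(-32, 23), Rational(1, 2))), -4978)) = Mul(Add(1381, -1812), Add(Mul(2, Pow(Add(-3, Pow(Add(-32, 23), Rational(1, 2))), -1), Add(2, Mul(-1, Pow(Add(-32, 23), Rational(1, 2))))), -4978)) = Mul(-431, Add(Mul(2, Pow(Add(-3, Pow(-9, Rational(1, 2))), -1), Add(2, Mul(-1, Pow(-9, Rational(1, 2))))), -4978)) = Mul(-431, Add(Mul(2, Pow(Add(-3, Mul(3, I)), -1), Add(2, Mul(-1, Mul(3, I)))), -4978)) = Mul(-431, Add(Mul(2, Mul(Rational(1, 18), Add(-3, Mul(-3, I))), Add(2, Mul(-3, I))), -4978)) = Mul(-431, Add(Mul(Rational(1, 9), Add(-3, Mul(-3, I)), Add(2, Mul(-3, I))), -4978)) = Mul(-431, Add(-4978, Mul(Rational(1, 9), Add(-3, Mul(-3, I)), Add(2, Mul(-3, I))))) = Add(2145518, Mul(Rational(-431, 9), Add(-3, Mul(-3, I)), Add(2, Mul(-3, I))))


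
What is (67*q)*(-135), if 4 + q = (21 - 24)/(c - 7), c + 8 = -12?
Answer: 35175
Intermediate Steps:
c = -20 (c = -8 - 12 = -20)
q = -35/9 (q = -4 + (21 - 24)/(-20 - 7) = -4 - 3/(-27) = -4 - 3*(-1/27) = -4 + ⅑ = -35/9 ≈ -3.8889)
(67*q)*(-135) = (67*(-35/9))*(-135) = -2345/9*(-135) = 35175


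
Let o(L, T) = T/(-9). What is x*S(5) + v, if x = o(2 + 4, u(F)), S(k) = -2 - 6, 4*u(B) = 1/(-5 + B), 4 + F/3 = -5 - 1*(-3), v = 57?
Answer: 11797/207 ≈ 56.990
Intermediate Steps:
F = -18 (F = -12 + 3*(-5 - 1*(-3)) = -12 + 3*(-5 + 3) = -12 + 3*(-2) = -12 - 6 = -18)
u(B) = 1/(4*(-5 + B))
S(k) = -8
o(L, T) = -T/9 (o(L, T) = T*(-1/9) = -T/9)
x = 1/828 (x = -1/(36*(-5 - 18)) = -1/(36*(-23)) = -(-1)/(36*23) = -1/9*(-1/92) = 1/828 ≈ 0.0012077)
x*S(5) + v = (1/828)*(-8) + 57 = -2/207 + 57 = 11797/207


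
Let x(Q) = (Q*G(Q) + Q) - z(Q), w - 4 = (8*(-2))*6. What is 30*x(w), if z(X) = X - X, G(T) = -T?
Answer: -256680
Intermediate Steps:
z(X) = 0
w = -92 (w = 4 + (8*(-2))*6 = 4 - 16*6 = 4 - 96 = -92)
x(Q) = Q - Q**2 (x(Q) = (Q*(-Q) + Q) - 1*0 = (-Q**2 + Q) + 0 = (Q - Q**2) + 0 = Q - Q**2)
30*x(w) = 30*(-92*(1 - 1*(-92))) = 30*(-92*(1 + 92)) = 30*(-92*93) = 30*(-8556) = -256680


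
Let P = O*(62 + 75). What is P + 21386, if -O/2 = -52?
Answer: 35634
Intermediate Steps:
O = 104 (O = -2*(-52) = 104)
P = 14248 (P = 104*(62 + 75) = 104*137 = 14248)
P + 21386 = 14248 + 21386 = 35634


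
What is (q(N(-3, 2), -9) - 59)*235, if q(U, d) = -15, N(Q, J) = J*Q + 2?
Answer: -17390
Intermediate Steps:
N(Q, J) = 2 + J*Q
(q(N(-3, 2), -9) - 59)*235 = (-15 - 59)*235 = -74*235 = -17390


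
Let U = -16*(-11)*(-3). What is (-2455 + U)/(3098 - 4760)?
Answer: 2983/1662 ≈ 1.7948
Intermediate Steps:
U = -528 (U = 176*(-3) = -528)
(-2455 + U)/(3098 - 4760) = (-2455 - 528)/(3098 - 4760) = -2983/(-1662) = -2983*(-1/1662) = 2983/1662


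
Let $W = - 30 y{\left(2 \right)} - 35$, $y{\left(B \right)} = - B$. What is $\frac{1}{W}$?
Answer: $\frac{1}{25} \approx 0.04$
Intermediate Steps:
$W = 25$ ($W = - 30 \left(\left(-1\right) 2\right) - 35 = \left(-30\right) \left(-2\right) - 35 = 60 - 35 = 25$)
$\frac{1}{W} = \frac{1}{25}$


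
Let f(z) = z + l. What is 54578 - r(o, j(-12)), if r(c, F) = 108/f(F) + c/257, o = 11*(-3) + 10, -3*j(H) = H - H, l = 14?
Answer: 98172105/1799 ≈ 54570.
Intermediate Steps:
f(z) = 14 + z (f(z) = z + 14 = 14 + z)
j(H) = 0 (j(H) = -(H - H)/3 = -⅓*0 = 0)
o = -23 (o = -33 + 10 = -23)
r(c, F) = 108/(14 + F) + c/257
54578 - r(o, j(-12)) = 54578 - (27756 - 23*(14 + 0))/(257*(14 + 0)) = 54578 - (27756 - 23*14)/(257*14) = 54578 - (27756 - 322)/(257*14) = 54578 - 27434/(257*14) = 54578 - 1*13717/1799 = 54578 - 13717/1799 = 98172105/1799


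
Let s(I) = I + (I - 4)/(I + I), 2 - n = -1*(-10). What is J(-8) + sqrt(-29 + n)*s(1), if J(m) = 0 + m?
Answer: -8 - I*sqrt(37)/2 ≈ -8.0 - 3.0414*I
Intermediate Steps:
J(m) = m
n = -8 (n = 2 - (-1)*(-10) = 2 - 1*10 = 2 - 10 = -8)
s(I) = I + (-4 + I)/(2*I) (s(I) = I + (-4 + I)/((2*I)) = I + (-4 + I)*(1/(2*I)) = I + (-4 + I)/(2*I))
J(-8) + sqrt(-29 + n)*s(1) = -8 + sqrt(-29 - 8)*(1/2 + 1 - 2/1) = -8 + sqrt(-37)*(1/2 + 1 - 2*1) = -8 + (I*sqrt(37))*(1/2 + 1 - 2) = -8 + (I*sqrt(37))*(-1/2) = -8 - I*sqrt(37)/2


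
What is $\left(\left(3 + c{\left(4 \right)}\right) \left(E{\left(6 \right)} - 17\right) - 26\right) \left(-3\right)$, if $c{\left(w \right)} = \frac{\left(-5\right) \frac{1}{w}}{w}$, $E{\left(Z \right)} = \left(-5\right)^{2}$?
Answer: $\frac{27}{2} \approx 13.5$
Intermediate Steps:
$E{\left(Z \right)} = 25$
$c{\left(w \right)} = - \frac{5}{w^{2}}$
$\left(\left(3 + c{\left(4 \right)}\right) \left(E{\left(6 \right)} - 17\right) - 26\right) \left(-3\right) = \left(\left(3 - \frac{5}{16}\right) \left(25 - 17\right) - 26\right) \left(-3\right) = \left(\left(3 - \frac{5}{16}\right) 8 - 26\right) \left(-3\right) = \left(\frac{43}{16} \cdot 8 - 26\right) \left(-3\right) = \left(\frac{43}{2} - 26\right) \left(-3\right) = \left(- \frac{9}{2}\right) \left(-3\right) = \frac{27}{2}$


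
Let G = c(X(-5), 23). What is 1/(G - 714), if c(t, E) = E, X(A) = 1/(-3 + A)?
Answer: -1/691 ≈ -0.0014472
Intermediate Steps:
G = 23
1/(G - 714) = 1/(23 - 714) = 1/(-691) = -1/691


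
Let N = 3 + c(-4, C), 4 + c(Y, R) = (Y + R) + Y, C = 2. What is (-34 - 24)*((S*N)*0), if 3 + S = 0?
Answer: 0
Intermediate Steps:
c(Y, R) = -4 + R + 2*Y (c(Y, R) = -4 + ((Y + R) + Y) = -4 + ((R + Y) + Y) = -4 + (R + 2*Y) = -4 + R + 2*Y)
S = -3 (S = -3 + 0 = -3)
N = -7 (N = 3 + (-4 + 2 + 2*(-4)) = 3 + (-4 + 2 - 8) = 3 - 10 = -7)
(-34 - 24)*((S*N)*0) = (-34 - 24)*(-3*(-7)*0) = -1218*0 = -58*0 = 0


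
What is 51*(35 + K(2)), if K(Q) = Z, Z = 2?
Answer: 1887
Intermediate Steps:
K(Q) = 2
51*(35 + K(2)) = 51*(35 + 2) = 51*37 = 1887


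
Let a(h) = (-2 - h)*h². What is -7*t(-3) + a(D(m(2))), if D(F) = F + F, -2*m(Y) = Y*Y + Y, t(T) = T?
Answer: 165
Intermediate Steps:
m(Y) = -Y/2 - Y²/2 (m(Y) = -(Y*Y + Y)/2 = -(Y² + Y)/2 = -(Y + Y²)/2 = -Y/2 - Y²/2)
D(F) = 2*F
a(h) = h²*(-2 - h)
-7*t(-3) + a(D(m(2))) = -7*(-3) + (2*(-½*2*(1 + 2)))²*(-2 - 2*(-½*2*(1 + 2))) = 21 + (2*(-½*2*3))²*(-2 - 2*(-½*2*3)) = 21 + (2*(-3))²*(-2 - 2*(-3)) = 21 + (-6)²*(-2 - 1*(-6)) = 21 + 36*(-2 + 6) = 21 + 36*4 = 21 + 144 = 165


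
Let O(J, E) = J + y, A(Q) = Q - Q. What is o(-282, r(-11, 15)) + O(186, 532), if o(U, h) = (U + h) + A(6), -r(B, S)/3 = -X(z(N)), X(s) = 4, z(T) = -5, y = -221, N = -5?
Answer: -305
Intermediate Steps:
A(Q) = 0
r(B, S) = 12 (r(B, S) = -(-3)*4 = -3*(-4) = 12)
o(U, h) = U + h (o(U, h) = (U + h) + 0 = U + h)
O(J, E) = -221 + J (O(J, E) = J - 221 = -221 + J)
o(-282, r(-11, 15)) + O(186, 532) = (-282 + 12) + (-221 + 186) = -270 - 35 = -305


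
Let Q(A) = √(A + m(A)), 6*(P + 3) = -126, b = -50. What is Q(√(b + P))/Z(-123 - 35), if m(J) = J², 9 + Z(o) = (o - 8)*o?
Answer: √(-74 + I*√74)/26219 ≈ 1.9038e-5 + 0.00032865*I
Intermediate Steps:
Z(o) = -9 + o*(-8 + o) (Z(o) = -9 + (o - 8)*o = -9 + (-8 + o)*o = -9 + o*(-8 + o))
P = -24 (P = -3 + (⅙)*(-126) = -3 - 21 = -24)
Q(A) = √(A + A²)
Q(√(b + P))/Z(-123 - 35) = √(√(-50 - 24)*(1 + √(-50 - 24)))/(-9 + (-123 - 35)² - 8*(-123 - 35)) = √(√(-74)*(1 + √(-74)))/(-9 + (-158)² - 8*(-158)) = √((I*√74)*(1 + I*√74))/(-9 + 24964 + 1264) = √(I*√74*(1 + I*√74))/26219 = (74^(¼)*√(I*(1 + I*√74)))*(1/26219) = 74^(¼)*√(I*(1 + I*√74))/26219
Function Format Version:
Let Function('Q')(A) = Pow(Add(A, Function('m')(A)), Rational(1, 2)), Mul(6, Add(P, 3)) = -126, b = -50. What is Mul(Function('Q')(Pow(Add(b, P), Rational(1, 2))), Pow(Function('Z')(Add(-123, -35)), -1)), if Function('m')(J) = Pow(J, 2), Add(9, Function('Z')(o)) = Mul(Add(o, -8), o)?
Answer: Mul(Rational(1, 26219), Pow(Add(-74, Mul(I, Pow(74, Rational(1, 2)))), Rational(1, 2))) ≈ Add(1.9038e-5, Mul(0.00032865, I))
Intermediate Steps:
Function('Z')(o) = Add(-9, Mul(o, Add(-8, o))) (Function('Z')(o) = Add(-9, Mul(Add(o, -8), o)) = Add(-9, Mul(Add(-8, o), o)) = Add(-9, Mul(o, Add(-8, o))))
P = -24 (P = Add(-3, Mul(Rational(1, 6), -126)) = Add(-3, -21) = -24)
Function('Q')(A) = Pow(Add(A, Pow(A, 2)), Rational(1, 2))
Mul(Function('Q')(Pow(Add(b, P), Rational(1, 2))), Pow(Function('Z')(Add(-123, -35)), -1)) = Mul(Pow(Mul(Pow(Add(-50, -24), Rational(1, 2)), Add(1, Pow(Add(-50, -24), Rational(1, 2)))), Rational(1, 2)), Pow(Add(-9, Pow(Add(-123, -35), 2), Mul(-8, Add(-123, -35))), -1)) = Mul(Pow(Mul(Pow(-74, Rational(1, 2)), Add(1, Pow(-74, Rational(1, 2)))), Rational(1, 2)), Pow(Add(-9, Pow(-158, 2), Mul(-8, -158)), -1)) = Mul(Pow(Mul(Mul(I, Pow(74, Rational(1, 2))), Add(1, Mul(I, Pow(74, Rational(1, 2))))), Rational(1, 2)), Pow(Add(-9, 24964, 1264), -1)) = Mul(Pow(Mul(I, Pow(74, Rational(1, 2)), Add(1, Mul(I, Pow(74, Rational(1, 2))))), Rational(1, 2)), Pow(26219, -1)) = Mul(Mul(Pow(74, Rational(1, 4)), Pow(Mul(I, Add(1, Mul(I, Pow(74, Rational(1, 2))))), Rational(1, 2))), Rational(1, 26219)) = Mul(Rational(1, 26219), Pow(74, Rational(1, 4)), Pow(Mul(I, Add(1, Mul(I, Pow(74, Rational(1, 2))))), Rational(1, 2)))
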